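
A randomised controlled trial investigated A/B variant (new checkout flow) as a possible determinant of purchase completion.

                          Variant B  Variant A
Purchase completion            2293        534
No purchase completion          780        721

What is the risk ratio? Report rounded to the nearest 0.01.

1.75

Reading the table with exposure as columns: a = 2293 (Variant B, case), b = 780 (Variant B, non-case), c = 534 (Variant A, case), d = 721.
Risk in exposed = 2293/3073 = 0.74618; risk in unexposed = 534/1255 = 0.42550.
RR = 0.74618 / 0.42550 = 1.75365
The risk among the exposed is 1.75 times that among the unexposed.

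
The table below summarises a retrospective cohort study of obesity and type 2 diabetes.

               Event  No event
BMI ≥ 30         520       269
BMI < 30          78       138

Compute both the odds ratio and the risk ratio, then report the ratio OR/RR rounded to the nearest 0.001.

1.874

Cells: a = 520, b = 269, c = 78, d = 138.
OR = (520·138)/(269·78) = 71760/20982 = 3.42007
Risk in exposed = 520/789 = 0.65906; risk in unexposed = 78/216 = 0.36111; RR = 1.82510
OR/RR = 3.42007 / 1.82510 = 1.87392
The outcome is not rare, so the OR lies further from 1 than the RR.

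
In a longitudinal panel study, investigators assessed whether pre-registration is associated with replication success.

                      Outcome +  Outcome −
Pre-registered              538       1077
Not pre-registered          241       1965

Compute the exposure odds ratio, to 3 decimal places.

Cells: a = 538, b = 1077, c = 241, d = 1965.
OR = (a·d)/(b·c) = (538 × 1965) / (1077 × 241) = 1057170 / 259557 = 4.07298
The odds of replication success are about 4.07 times as high in the pre-registered group.

4.073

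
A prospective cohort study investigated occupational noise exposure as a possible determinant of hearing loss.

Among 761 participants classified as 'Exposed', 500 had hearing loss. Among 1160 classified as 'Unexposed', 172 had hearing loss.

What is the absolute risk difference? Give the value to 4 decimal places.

From the description: a = 500, b = 261, c = 172, d = 988.
Risk in exposed = 500/761 = 0.657030; risk in unexposed = 172/1160 = 0.148276.
Risk difference = 0.657030 − 0.148276 = 0.508754

0.5088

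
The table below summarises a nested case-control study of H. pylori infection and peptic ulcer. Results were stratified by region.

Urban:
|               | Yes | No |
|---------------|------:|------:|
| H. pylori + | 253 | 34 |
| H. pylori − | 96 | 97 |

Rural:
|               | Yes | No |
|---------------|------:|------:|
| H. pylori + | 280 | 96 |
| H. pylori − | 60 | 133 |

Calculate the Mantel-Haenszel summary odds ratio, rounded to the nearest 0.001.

6.889

OR_MH = Σ(aᵢdᵢ/nᵢ) / Σ(bᵢcᵢ/nᵢ), where nᵢ is the stratum total.
Stratum 1 (Urban): n = 480; a·d/n = 253·97/480 = 51.1271; b·c/n = 34·96/480 = 6.8000
Stratum 2 (Rural): n = 569; a·d/n = 280·133/569 = 65.4482; b·c/n = 96·60/569 = 10.1230
OR_MH = (51.1271 + 65.4482) / (6.8000 + 10.1230) = 116.5752 / 16.9230 = 6.88856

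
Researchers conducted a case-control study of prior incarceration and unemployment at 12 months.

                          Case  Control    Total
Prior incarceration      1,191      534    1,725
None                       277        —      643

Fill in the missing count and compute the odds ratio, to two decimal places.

The missing cell is in the unexposed row: 643 − 277 = 366.
So a = 1191, b = 534, c = 277, d = 366.
OR = (a·d)/(b·c) = (1191 × 366) / (534 × 277) = 435906 / 147918 = 2.94694

2.95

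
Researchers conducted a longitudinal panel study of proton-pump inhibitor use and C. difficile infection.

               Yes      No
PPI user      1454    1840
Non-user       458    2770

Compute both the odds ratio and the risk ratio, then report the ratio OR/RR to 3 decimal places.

Cells: a = 1454, b = 1840, c = 458, d = 2770.
OR = (1454·2770)/(1840·458) = 4027580/842720 = 4.77926
Risk in exposed = 1454/3294 = 0.44141; risk in unexposed = 458/3228 = 0.14188; RR = 3.11106
OR/RR = 4.77926 / 3.11106 = 1.53622
The outcome is not rare, so the OR lies further from 1 than the RR.

1.536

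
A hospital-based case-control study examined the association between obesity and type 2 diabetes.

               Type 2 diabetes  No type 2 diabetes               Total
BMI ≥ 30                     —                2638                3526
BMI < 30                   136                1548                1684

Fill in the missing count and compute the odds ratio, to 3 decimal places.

3.832

The missing cell is in the exposed row: 3526 − 2638 = 888.
So a = 888, b = 2638, c = 136, d = 1548.
OR = (a·d)/(b·c) = (888 × 1548) / (2638 × 136) = 1374624 / 358768 = 3.83151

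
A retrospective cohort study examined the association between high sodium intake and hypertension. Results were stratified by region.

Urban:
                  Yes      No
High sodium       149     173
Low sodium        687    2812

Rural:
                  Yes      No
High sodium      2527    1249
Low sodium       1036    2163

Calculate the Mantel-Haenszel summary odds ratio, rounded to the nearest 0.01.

4.12

OR_MH = Σ(aᵢdᵢ/nᵢ) / Σ(bᵢcᵢ/nᵢ), where nᵢ is the stratum total.
Stratum 1 (Urban): n = 3821; a·d/n = 149·2812/3821 = 109.6540; b·c/n = 173·687/3821 = 31.1047
Stratum 2 (Rural): n = 6975; a·d/n = 2527·2163/6975 = 783.6417; b·c/n = 1249·1036/6975 = 185.5146
OR_MH = (109.6540 + 783.6417) / (31.1047 + 185.5146) = 893.2957 / 216.6192 = 4.12381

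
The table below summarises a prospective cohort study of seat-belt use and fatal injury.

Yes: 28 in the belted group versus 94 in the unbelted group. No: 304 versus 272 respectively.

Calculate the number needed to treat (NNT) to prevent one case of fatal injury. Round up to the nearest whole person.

Risk in treated group = 28/332 = 0.08434; risk in control = 94/366 = 0.25683.
Absolute risk reduction = 0.25683 − 0.08434 = 0.17249
NNT = 1 / ARR = 1 / 0.17249 = 5.797 → round up → 6

6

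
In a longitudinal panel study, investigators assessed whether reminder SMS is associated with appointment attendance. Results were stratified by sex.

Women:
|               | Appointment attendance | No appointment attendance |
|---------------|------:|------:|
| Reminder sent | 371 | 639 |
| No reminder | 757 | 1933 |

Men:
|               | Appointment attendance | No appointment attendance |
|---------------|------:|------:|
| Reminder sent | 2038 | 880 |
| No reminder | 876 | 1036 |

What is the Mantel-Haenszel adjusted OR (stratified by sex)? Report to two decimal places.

2.17

OR_MH = Σ(aᵢdᵢ/nᵢ) / Σ(bᵢcᵢ/nᵢ), where nᵢ is the stratum total.
Stratum 1 (Women): n = 3700; a·d/n = 371·1933/3700 = 193.8224; b·c/n = 639·757/3700 = 130.7359
Stratum 2 (Men): n = 4830; a·d/n = 2038·1036/4830 = 437.1362; b·c/n = 880·876/4830 = 159.6025
OR_MH = (193.8224 + 437.1362) / (130.7359 + 159.6025) = 630.9587 / 290.3384 = 2.17318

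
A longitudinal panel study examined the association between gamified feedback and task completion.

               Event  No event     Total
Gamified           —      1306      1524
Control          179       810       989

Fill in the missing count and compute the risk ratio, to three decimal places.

The missing cell is in the exposed row: 1524 − 1306 = 218.
So a = 218, b = 1306, c = 179, d = 810.
RR = [a/(a+b)] / [c/(c+d)] = (218/1524) / (179/989) = 0.14304/0.18099 = 0.79034

0.790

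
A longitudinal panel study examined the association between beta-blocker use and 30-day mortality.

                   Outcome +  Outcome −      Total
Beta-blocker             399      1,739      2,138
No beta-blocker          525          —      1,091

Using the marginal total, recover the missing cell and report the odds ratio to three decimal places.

0.247

The missing cell is in the unexposed row: 1091 − 525 = 566.
So a = 399, b = 1739, c = 525, d = 566.
OR = (a·d)/(b·c) = (399 × 566) / (1739 × 525) = 225834 / 912975 = 0.24736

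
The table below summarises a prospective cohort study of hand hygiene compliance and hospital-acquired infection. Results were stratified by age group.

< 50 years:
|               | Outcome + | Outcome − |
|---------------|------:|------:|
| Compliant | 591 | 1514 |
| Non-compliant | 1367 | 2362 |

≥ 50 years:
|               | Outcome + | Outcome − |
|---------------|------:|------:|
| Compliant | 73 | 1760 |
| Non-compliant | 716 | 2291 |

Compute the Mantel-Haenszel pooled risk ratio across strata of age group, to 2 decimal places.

RR_MH = Σ(aᵢ·n₀ᵢ/nᵢ) / Σ(cᵢ·n₁ᵢ/nᵢ), with n₁ᵢ = aᵢ+bᵢ (exposed), n₀ᵢ = cᵢ+dᵢ (unexposed), nᵢ = n₁ᵢ+n₀ᵢ.
Stratum 1 (< 50 years): n₁ = 2105, n₀ = 3729, n = 5834; a·n₀/n = 591·3729/5834 = 377.7578; c·n₁/n = 1367·2105/5834 = 493.2353
Stratum 2 (≥ 50 years): n₁ = 1833, n₀ = 3007, n = 4840; a·n₀/n = 73·3007/4840 = 45.3535; c·n₁/n = 716·1833/4840 = 271.1628
RR_MH = (377.7578 + 45.3535) / (493.2353 + 271.1628) = 423.1113 / 764.3982 = 0.55352

0.55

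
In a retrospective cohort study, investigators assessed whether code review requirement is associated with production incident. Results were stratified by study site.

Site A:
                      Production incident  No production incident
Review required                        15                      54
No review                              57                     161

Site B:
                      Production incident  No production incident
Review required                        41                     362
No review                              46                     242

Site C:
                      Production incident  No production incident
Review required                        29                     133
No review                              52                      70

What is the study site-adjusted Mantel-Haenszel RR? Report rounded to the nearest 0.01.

0.58

RR_MH = Σ(aᵢ·n₀ᵢ/nᵢ) / Σ(cᵢ·n₁ᵢ/nᵢ), with n₁ᵢ = aᵢ+bᵢ (exposed), n₀ᵢ = cᵢ+dᵢ (unexposed), nᵢ = n₁ᵢ+n₀ᵢ.
Stratum 1 (Site A): n₁ = 69, n₀ = 218, n = 287; a·n₀/n = 15·218/287 = 11.3937; c·n₁/n = 57·69/287 = 13.7038
Stratum 2 (Site B): n₁ = 403, n₀ = 288, n = 691; a·n₀/n = 41·288/691 = 17.0883; c·n₁/n = 46·403/691 = 26.8278
Stratum 3 (Site C): n₁ = 162, n₀ = 122, n = 284; a·n₀/n = 29·122/284 = 12.4577; c·n₁/n = 52·162/284 = 29.6620
RR_MH = (11.3937 + 17.0883 + 12.4577) / (13.7038 + 26.8278 + 29.6620) = 40.9398 / 70.1936 = 0.58324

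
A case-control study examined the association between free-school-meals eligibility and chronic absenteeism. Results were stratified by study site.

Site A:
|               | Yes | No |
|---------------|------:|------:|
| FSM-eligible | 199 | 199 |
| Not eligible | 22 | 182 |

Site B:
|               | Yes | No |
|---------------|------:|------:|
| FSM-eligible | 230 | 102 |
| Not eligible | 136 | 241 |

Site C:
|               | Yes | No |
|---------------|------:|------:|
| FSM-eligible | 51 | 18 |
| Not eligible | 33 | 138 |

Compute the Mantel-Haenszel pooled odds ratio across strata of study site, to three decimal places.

OR_MH = Σ(aᵢdᵢ/nᵢ) / Σ(bᵢcᵢ/nᵢ), where nᵢ is the stratum total.
Stratum 1 (Site A): n = 602; a·d/n = 199·182/602 = 60.1628; b·c/n = 199·22/602 = 7.2724
Stratum 2 (Site B): n = 709; a·d/n = 230·241/709 = 78.1805; b·c/n = 102·136/709 = 19.5656
Stratum 3 (Site C): n = 240; a·d/n = 51·138/240 = 29.3250; b·c/n = 18·33/240 = 2.4750
OR_MH = (60.1628 + 78.1805 + 29.3250) / (7.2724 + 19.5656 + 2.4750) = 167.6683 / 29.3130 = 5.71993

5.720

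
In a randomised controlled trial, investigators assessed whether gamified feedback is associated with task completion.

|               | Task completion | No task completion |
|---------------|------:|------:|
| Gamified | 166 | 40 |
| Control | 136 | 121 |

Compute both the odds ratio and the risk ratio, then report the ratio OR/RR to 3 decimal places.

2.425

Cells: a = 166, b = 40, c = 136, d = 121.
OR = (166·121)/(40·136) = 20086/5440 = 3.69228
Risk in exposed = 166/206 = 0.80583; risk in unexposed = 136/257 = 0.52918; RR = 1.52277
OR/RR = 3.69228 / 1.52277 = 2.42471
The outcome is not rare, so the OR lies further from 1 than the RR.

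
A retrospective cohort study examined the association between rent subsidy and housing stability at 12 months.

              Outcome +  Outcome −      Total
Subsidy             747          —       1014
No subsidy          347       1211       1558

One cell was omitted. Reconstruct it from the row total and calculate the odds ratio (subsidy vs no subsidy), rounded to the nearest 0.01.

The missing cell is in the exposed row: 1014 − 747 = 267.
So a = 747, b = 267, c = 347, d = 1211.
OR = (a·d)/(b·c) = (747 × 1211) / (267 × 347) = 904617 / 92649 = 9.76392

9.76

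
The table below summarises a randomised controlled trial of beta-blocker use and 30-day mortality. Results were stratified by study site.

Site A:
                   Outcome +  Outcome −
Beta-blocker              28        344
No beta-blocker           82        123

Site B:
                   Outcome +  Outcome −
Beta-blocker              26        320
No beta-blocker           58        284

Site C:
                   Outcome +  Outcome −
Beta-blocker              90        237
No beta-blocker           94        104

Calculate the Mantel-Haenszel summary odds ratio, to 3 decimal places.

OR_MH = Σ(aᵢdᵢ/nᵢ) / Σ(bᵢcᵢ/nᵢ), where nᵢ is the stratum total.
Stratum 1 (Site A): n = 577; a·d/n = 28·123/577 = 5.9688; b·c/n = 344·82/577 = 48.8873
Stratum 2 (Site B): n = 688; a·d/n = 26·284/688 = 10.7326; b·c/n = 320·58/688 = 26.9767
Stratum 3 (Site C): n = 525; a·d/n = 90·104/525 = 17.8286; b·c/n = 237·94/525 = 42.4343
OR_MH = (5.9688 + 10.7326 + 17.8286) / (48.8873 + 26.9767 + 42.4343) = 34.5299 / 118.2984 = 0.29189

0.292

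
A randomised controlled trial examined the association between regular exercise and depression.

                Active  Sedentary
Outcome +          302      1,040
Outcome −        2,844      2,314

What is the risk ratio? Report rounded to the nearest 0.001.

0.310

Reading the table with exposure as columns: a = 302 (Active, case), b = 2844 (Active, non-case), c = 1040 (Sedentary, case), d = 2314.
Risk in exposed = 302/3146 = 0.09599; risk in unexposed = 1040/3354 = 0.31008.
RR = 0.09599 / 0.31008 = 0.30958
The risk is 69% lower among the exposed than among the unexposed.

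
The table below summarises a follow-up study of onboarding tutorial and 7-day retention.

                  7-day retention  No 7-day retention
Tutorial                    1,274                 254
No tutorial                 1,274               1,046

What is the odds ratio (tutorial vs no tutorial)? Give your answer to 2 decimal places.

4.12

Cells: a = 1274, b = 254, c = 1274, d = 1046.
OR = (a·d)/(b·c) = (1274 × 1046) / (254 × 1274) = 1332604 / 323596 = 4.11811
The odds of 7-day retention are about 4.12 times as high in the tutorial group.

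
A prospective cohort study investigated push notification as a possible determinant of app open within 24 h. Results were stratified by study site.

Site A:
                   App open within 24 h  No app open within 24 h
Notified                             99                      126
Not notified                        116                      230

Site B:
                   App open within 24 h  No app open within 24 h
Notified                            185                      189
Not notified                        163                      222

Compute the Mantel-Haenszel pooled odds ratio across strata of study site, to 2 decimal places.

1.42

OR_MH = Σ(aᵢdᵢ/nᵢ) / Σ(bᵢcᵢ/nᵢ), where nᵢ is the stratum total.
Stratum 1 (Site A): n = 571; a·d/n = 99·230/571 = 39.8774; b·c/n = 126·116/571 = 25.5972
Stratum 2 (Site B): n = 759; a·d/n = 185·222/759 = 54.1107; b·c/n = 189·163/759 = 40.5889
OR_MH = (39.8774 + 54.1107) / (25.5972 + 40.5889) = 93.9881 / 66.1861 = 1.42006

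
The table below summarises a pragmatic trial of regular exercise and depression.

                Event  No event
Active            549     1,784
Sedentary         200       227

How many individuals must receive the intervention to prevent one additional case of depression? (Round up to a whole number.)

Risk in treated group = 549/2333 = 0.23532; risk in control = 200/427 = 0.46838.
Absolute risk reduction = 0.46838 − 0.23532 = 0.23306
NNT = 1 / ARR = 1 / 0.23306 = 4.291 → round up → 5

5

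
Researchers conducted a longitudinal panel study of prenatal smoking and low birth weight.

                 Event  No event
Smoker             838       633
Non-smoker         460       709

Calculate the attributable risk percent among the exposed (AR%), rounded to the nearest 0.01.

30.93

Cells: a = 838, b = 633, c = 460, d = 709.
Risk in exposed = 838/1471 = 0.56968; risk in unexposed = 460/1169 = 0.39350.
RR = 0.56968/0.39350 = 1.44773
AR% = (RR − 1)/RR × 100 = (1.44773 − 1)/1.44773 × 100 = 30.9264%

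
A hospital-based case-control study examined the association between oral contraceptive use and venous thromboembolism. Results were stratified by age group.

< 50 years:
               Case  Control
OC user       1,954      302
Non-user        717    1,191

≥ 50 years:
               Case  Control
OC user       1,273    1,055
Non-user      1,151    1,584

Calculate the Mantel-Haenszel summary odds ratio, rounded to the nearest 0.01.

3.28

OR_MH = Σ(aᵢdᵢ/nᵢ) / Σ(bᵢcᵢ/nᵢ), where nᵢ is the stratum total.
Stratum 1 (< 50 years): n = 4164; a·d/n = 1954·1191/4164 = 558.8890; b·c/n = 302·717/4164 = 52.0014
Stratum 2 (≥ 50 years): n = 5063; a·d/n = 1273·1584/5063 = 398.2682; b·c/n = 1055·1151/5063 = 239.8390
OR_MH = (558.8890 + 398.2682) / (52.0014 + 239.8390) = 957.1573 / 291.8405 = 3.27973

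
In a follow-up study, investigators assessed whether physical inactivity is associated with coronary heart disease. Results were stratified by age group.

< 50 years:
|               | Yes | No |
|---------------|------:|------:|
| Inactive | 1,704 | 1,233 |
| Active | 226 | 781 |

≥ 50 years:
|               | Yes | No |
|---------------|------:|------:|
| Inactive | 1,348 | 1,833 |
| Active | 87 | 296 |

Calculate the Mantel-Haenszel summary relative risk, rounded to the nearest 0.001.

2.358

RR_MH = Σ(aᵢ·n₀ᵢ/nᵢ) / Σ(cᵢ·n₁ᵢ/nᵢ), with n₁ᵢ = aᵢ+bᵢ (exposed), n₀ᵢ = cᵢ+dᵢ (unexposed), nᵢ = n₁ᵢ+n₀ᵢ.
Stratum 1 (< 50 years): n₁ = 2937, n₀ = 1007, n = 3944; a·n₀/n = 1704·1007/3944 = 435.0730; c·n₁/n = 226·2937/3944 = 168.2967
Stratum 2 (≥ 50 years): n₁ = 3181, n₀ = 383, n = 3564; a·n₀/n = 1348·383/3564 = 144.8608; c·n₁/n = 87·3181/3564 = 77.6507
RR_MH = (435.0730 + 144.8608) / (168.2967 + 77.6507) = 579.9339 / 245.9473 = 2.35796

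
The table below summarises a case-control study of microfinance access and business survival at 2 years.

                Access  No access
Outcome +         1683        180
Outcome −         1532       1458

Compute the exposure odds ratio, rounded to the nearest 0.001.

8.898

Reading the table with exposure as columns: a = 1683 (Access, case), b = 1532 (Access, non-case), c = 180 (No access, case), d = 1458.
OR = (a·d)/(b·c) = (1683 × 1458) / (1532 × 180) = 2453814 / 275760 = 8.89837
The odds of business survival at 2 years are about 8.90 times as high in the access group.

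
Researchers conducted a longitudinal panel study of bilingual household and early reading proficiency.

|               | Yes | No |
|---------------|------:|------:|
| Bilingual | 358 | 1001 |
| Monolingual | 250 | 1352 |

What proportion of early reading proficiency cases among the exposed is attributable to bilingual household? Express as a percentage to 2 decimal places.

Cells: a = 358, b = 1001, c = 250, d = 1352.
Risk in exposed = 358/1359 = 0.26343; risk in unexposed = 250/1602 = 0.15605.
RR = 0.26343/0.15605 = 1.68805
AR% = (RR − 1)/RR × 100 = (1.68805 − 1)/1.68805 × 100 = 40.7602%

40.76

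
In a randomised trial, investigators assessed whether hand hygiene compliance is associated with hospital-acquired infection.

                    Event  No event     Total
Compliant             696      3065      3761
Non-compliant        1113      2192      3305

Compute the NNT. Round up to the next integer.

7

Risk in treated group = 696/3761 = 0.18506; risk in control = 1113/3305 = 0.33676.
Absolute risk reduction = 0.33676 − 0.18506 = 0.15171
NNT = 1 / ARR = 1 / 0.15171 = 6.592 → round up → 7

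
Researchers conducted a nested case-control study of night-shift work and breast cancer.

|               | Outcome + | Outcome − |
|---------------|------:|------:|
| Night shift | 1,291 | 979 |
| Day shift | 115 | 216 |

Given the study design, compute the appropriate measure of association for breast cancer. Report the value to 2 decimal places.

2.48

Cells: a = 1291, b = 979, c = 115, d = 216.
This is a nested case-control study: participants were sampled on outcome status, so risks in the source population cannot be estimated directly — relative risk is not valid here. The odds ratio is the appropriate measure.
OR = (a·d)/(b·c) = (1291 × 216) / (979 × 115) = 278856 / 112585 = 2.47685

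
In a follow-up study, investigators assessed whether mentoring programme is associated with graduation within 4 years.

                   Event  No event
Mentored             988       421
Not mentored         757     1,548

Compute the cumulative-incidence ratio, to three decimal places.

2.135

Cells: a = 988, b = 421, c = 757, d = 1548.
Risk in exposed = 988/1409 = 0.70121; risk in unexposed = 757/2305 = 0.32842.
RR = 0.70121 / 0.32842 = 2.13511
The risk among the exposed is 2.14 times that among the unexposed.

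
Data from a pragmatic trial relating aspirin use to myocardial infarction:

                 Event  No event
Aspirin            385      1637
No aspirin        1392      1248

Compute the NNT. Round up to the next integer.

Risk in treated group = 385/2022 = 0.19041; risk in control = 1392/2640 = 0.52727.
Absolute risk reduction = 0.52727 − 0.19041 = 0.33687
NNT = 1 / ARR = 1 / 0.33687 = 2.969 → round up → 3

3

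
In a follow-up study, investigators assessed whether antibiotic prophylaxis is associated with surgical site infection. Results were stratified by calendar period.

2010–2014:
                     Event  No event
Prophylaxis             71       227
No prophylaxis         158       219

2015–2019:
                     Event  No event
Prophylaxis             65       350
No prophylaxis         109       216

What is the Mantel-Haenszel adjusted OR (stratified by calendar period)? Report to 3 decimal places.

OR_MH = Σ(aᵢdᵢ/nᵢ) / Σ(bᵢcᵢ/nᵢ), where nᵢ is the stratum total.
Stratum 1 (2010–2014): n = 675; a·d/n = 71·219/675 = 23.0356; b·c/n = 227·158/675 = 53.1348
Stratum 2 (2015–2019): n = 740; a·d/n = 65·216/740 = 18.9730; b·c/n = 350·109/740 = 51.5541
OR_MH = (23.0356 + 18.9730) / (53.1348 + 51.5541) = 42.0085 / 104.6889 = 0.40127

0.401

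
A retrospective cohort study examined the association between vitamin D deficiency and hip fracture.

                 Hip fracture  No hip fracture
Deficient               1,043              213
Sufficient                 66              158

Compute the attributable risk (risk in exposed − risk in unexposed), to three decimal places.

0.536

Cells: a = 1043, b = 213, c = 66, d = 158.
Risk in exposed = 1043/1256 = 0.830414; risk in unexposed = 66/224 = 0.294643.
Risk difference = 0.830414 − 0.294643 = 0.535771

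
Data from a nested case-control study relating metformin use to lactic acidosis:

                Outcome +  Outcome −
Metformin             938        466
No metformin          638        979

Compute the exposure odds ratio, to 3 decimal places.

Cells: a = 938, b = 466, c = 638, d = 979.
OR = (a·d)/(b·c) = (938 × 979) / (466 × 638) = 918302 / 297308 = 3.08872
The odds of lactic acidosis are about 3.09 times as high in the metformin group.

3.089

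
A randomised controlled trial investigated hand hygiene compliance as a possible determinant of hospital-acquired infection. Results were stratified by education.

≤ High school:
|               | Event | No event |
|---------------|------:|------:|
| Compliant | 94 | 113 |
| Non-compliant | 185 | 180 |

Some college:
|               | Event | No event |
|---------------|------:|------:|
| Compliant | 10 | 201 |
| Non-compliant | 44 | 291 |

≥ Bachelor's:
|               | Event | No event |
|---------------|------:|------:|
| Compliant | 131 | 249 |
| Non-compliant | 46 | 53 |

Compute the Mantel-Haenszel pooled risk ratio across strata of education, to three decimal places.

0.774

RR_MH = Σ(aᵢ·n₀ᵢ/nᵢ) / Σ(cᵢ·n₁ᵢ/nᵢ), with n₁ᵢ = aᵢ+bᵢ (exposed), n₀ᵢ = cᵢ+dᵢ (unexposed), nᵢ = n₁ᵢ+n₀ᵢ.
Stratum 1 (≤ High school): n₁ = 207, n₀ = 365, n = 572; a·n₀/n = 94·365/572 = 59.9825; c·n₁/n = 185·207/572 = 66.9493
Stratum 2 (Some college): n₁ = 211, n₀ = 335, n = 546; a·n₀/n = 10·335/546 = 6.1355; c·n₁/n = 44·211/546 = 17.0037
Stratum 3 (≥ Bachelor's): n₁ = 380, n₀ = 99, n = 479; a·n₀/n = 131·99/479 = 27.0752; c·n₁/n = 46·380/479 = 36.4927
RR_MH = (59.9825 + 6.1355 + 27.0752) / (66.9493 + 17.0037 + 36.4927) = 93.1932 / 120.4457 = 0.77374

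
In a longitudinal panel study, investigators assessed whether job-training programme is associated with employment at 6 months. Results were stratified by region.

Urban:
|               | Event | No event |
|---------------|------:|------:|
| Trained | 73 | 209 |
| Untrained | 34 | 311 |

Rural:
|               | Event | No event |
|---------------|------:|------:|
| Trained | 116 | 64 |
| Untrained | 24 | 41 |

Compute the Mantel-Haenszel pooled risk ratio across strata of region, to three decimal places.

2.155

RR_MH = Σ(aᵢ·n₀ᵢ/nᵢ) / Σ(cᵢ·n₁ᵢ/nᵢ), with n₁ᵢ = aᵢ+bᵢ (exposed), n₀ᵢ = cᵢ+dᵢ (unexposed), nᵢ = n₁ᵢ+n₀ᵢ.
Stratum 1 (Urban): n₁ = 282, n₀ = 345, n = 627; a·n₀/n = 73·345/627 = 40.1675; c·n₁/n = 34·282/627 = 15.2919
Stratum 2 (Rural): n₁ = 180, n₀ = 65, n = 245; a·n₀/n = 116·65/245 = 30.7755; c·n₁/n = 24·180/245 = 17.6327
RR_MH = (40.1675 + 30.7755) / (15.2919 + 17.6327) = 70.9430 / 32.9245 = 2.15472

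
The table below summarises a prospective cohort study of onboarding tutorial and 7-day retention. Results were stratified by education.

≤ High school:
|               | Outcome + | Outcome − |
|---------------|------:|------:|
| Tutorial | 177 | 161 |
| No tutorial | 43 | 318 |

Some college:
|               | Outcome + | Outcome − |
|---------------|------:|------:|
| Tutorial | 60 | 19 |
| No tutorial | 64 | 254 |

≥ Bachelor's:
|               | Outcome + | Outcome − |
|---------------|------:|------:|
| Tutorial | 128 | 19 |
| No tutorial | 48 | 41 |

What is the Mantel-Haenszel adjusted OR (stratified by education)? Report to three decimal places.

OR_MH = Σ(aᵢdᵢ/nᵢ) / Σ(bᵢcᵢ/nᵢ), where nᵢ is the stratum total.
Stratum 1 (≤ High school): n = 699; a·d/n = 177·318/699 = 80.5236; b·c/n = 161·43/699 = 9.9041
Stratum 2 (Some college): n = 397; a·d/n = 60·254/397 = 38.3879; b·c/n = 19·64/397 = 3.0630
Stratum 3 (≥ Bachelor's): n = 236; a·d/n = 128·41/236 = 22.2373; b·c/n = 19·48/236 = 3.8644
OR_MH = (80.5236 + 38.3879 + 22.2373) / (9.9041 + 3.0630 + 3.8644) = 141.1488 / 16.8315 = 8.38598

8.386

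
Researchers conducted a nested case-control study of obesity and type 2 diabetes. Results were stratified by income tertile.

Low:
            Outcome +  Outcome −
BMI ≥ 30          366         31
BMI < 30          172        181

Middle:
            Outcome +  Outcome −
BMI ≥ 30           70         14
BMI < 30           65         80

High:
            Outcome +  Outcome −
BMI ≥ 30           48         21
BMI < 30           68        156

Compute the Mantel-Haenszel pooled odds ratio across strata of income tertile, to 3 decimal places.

8.670

OR_MH = Σ(aᵢdᵢ/nᵢ) / Σ(bᵢcᵢ/nᵢ), where nᵢ is the stratum total.
Stratum 1 (Low): n = 750; a·d/n = 366·181/750 = 88.3280; b·c/n = 31·172/750 = 7.1093
Stratum 2 (Middle): n = 229; a·d/n = 70·80/229 = 24.4541; b·c/n = 14·65/229 = 3.9738
Stratum 3 (High): n = 293; a·d/n = 48·156/293 = 25.5563; b·c/n = 21·68/293 = 4.8737
OR_MH = (88.3280 + 24.4541 + 25.5563) / (7.1093 + 3.9738 + 4.8737) = 138.3385 / 15.9569 = 8.66953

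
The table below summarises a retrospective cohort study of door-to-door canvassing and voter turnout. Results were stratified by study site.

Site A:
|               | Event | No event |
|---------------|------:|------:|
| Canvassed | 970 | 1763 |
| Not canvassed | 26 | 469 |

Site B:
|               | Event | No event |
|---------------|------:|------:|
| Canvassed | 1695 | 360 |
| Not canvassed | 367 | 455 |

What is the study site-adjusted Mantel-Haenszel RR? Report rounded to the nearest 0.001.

RR_MH = Σ(aᵢ·n₀ᵢ/nᵢ) / Σ(cᵢ·n₁ᵢ/nᵢ), with n₁ᵢ = aᵢ+bᵢ (exposed), n₀ᵢ = cᵢ+dᵢ (unexposed), nᵢ = n₁ᵢ+n₀ᵢ.
Stratum 1 (Site A): n₁ = 2733, n₀ = 495, n = 3228; a·n₀/n = 970·495/3228 = 148.7454; c·n₁/n = 26·2733/3228 = 22.0130
Stratum 2 (Site B): n₁ = 2055, n₀ = 822, n = 2877; a·n₀/n = 1695·822/2877 = 484.2857; c·n₁/n = 367·2055/2877 = 262.1429
RR_MH = (148.7454 + 484.2857) / (22.0130 + 262.1429) = 633.0311 / 284.1559 = 2.22776

2.228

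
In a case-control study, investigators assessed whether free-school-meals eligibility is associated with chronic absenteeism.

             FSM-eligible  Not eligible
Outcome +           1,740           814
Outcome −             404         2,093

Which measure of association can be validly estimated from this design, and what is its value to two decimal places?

Reading the table with exposure as columns: a = 1740 (FSM-eligible, case), b = 404 (FSM-eligible, non-case), c = 814 (Not eligible, case), d = 2093.
This is a case-control study: participants were sampled on outcome status, so risks in the source population cannot be estimated directly — relative risk is not valid here. The odds ratio is the appropriate measure.
OR = (a·d)/(b·c) = (1740 × 2093) / (404 × 814) = 3641820 / 328856 = 11.07421

11.07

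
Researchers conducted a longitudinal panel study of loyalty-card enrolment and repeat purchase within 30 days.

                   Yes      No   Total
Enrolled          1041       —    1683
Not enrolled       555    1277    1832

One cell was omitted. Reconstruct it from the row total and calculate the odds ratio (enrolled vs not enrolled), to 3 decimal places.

3.731

The missing cell is in the exposed row: 1683 − 1041 = 642.
So a = 1041, b = 642, c = 555, d = 1277.
OR = (a·d)/(b·c) = (1041 × 1277) / (642 × 555) = 1329357 / 356310 = 3.73090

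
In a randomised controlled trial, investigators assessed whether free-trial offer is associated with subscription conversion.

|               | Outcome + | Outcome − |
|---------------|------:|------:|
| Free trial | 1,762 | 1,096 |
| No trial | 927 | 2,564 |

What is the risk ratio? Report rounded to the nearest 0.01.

2.32

Cells: a = 1762, b = 1096, c = 927, d = 2564.
Risk in exposed = 1762/2858 = 0.61652; risk in unexposed = 927/3491 = 0.26554.
RR = 0.61652 / 0.26554 = 2.32174
The risk among the exposed is 2.32 times that among the unexposed.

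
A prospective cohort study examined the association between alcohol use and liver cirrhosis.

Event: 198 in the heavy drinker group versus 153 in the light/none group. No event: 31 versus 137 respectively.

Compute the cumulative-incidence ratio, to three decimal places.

From the description: a = 198, b = 31, c = 153, d = 137.
Risk in exposed = 198/229 = 0.86463; risk in unexposed = 153/290 = 0.52759.
RR = 0.86463 / 0.52759 = 1.63884
The risk among the exposed is 1.64 times that among the unexposed.

1.639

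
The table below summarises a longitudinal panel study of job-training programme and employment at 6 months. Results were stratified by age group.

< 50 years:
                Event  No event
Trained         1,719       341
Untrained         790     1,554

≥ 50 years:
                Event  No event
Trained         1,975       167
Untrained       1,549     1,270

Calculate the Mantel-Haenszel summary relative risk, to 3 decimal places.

1.962

RR_MH = Σ(aᵢ·n₀ᵢ/nᵢ) / Σ(cᵢ·n₁ᵢ/nᵢ), with n₁ᵢ = aᵢ+bᵢ (exposed), n₀ᵢ = cᵢ+dᵢ (unexposed), nᵢ = n₁ᵢ+n₀ᵢ.
Stratum 1 (< 50 years): n₁ = 2060, n₀ = 2344, n = 4404; a·n₀/n = 1719·2344/4404 = 914.9264; c·n₁/n = 790·2060/4404 = 369.5277
Stratum 2 (≥ 50 years): n₁ = 2142, n₀ = 2819, n = 4961; a·n₀/n = 1975·2819/4961 = 1122.2586; c·n₁/n = 1549·2142/4961 = 668.8083
RR_MH = (914.9264 + 1122.2586) / (369.5277 + 668.8083) = 2037.1850 / 1038.3360 = 1.96197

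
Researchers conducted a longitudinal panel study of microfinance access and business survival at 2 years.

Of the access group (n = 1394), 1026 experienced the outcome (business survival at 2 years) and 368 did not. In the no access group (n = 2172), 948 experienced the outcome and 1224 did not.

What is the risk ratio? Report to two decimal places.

From the description: a = 1026, b = 368, c = 948, d = 1224.
Risk in exposed = 1026/1394 = 0.73601; risk in unexposed = 948/2172 = 0.43646.
RR = 0.73601 / 0.43646 = 1.68630
The risk among the exposed is 1.69 times that among the unexposed.

1.69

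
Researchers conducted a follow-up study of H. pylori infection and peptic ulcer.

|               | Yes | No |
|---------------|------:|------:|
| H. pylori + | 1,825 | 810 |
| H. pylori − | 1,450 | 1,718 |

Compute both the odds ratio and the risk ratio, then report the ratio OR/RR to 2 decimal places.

1.76

Cells: a = 1825, b = 810, c = 1450, d = 1718.
OR = (1825·1718)/(810·1450) = 3135350/1174500 = 2.66952
Risk in exposed = 1825/2635 = 0.69260; risk in unexposed = 1450/3168 = 0.45770; RR = 1.51321
OR/RR = 2.66952 / 1.51321 = 1.76414
The outcome is not rare, so the OR lies further from 1 than the RR.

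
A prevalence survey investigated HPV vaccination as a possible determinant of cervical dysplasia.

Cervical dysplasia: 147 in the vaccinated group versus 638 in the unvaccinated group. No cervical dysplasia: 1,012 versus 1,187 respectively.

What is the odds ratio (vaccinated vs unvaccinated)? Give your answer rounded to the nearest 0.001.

0.270

From the description: a = 147, b = 1012, c = 638, d = 1187.
OR = (a·d)/(b·c) = (147 × 1187) / (1012 × 638) = 174489 / 645656 = 0.27025
Exposure is associated with lower odds of cervical dysplasia (OR = 0.27 < 1).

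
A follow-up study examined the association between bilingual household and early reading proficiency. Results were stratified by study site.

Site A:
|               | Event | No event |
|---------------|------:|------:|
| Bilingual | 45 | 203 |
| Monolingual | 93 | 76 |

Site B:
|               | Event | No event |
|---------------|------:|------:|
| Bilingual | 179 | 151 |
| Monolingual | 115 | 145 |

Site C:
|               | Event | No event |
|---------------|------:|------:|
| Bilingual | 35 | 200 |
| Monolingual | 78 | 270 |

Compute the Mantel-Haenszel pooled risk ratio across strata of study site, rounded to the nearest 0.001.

0.781

RR_MH = Σ(aᵢ·n₀ᵢ/nᵢ) / Σ(cᵢ·n₁ᵢ/nᵢ), with n₁ᵢ = aᵢ+bᵢ (exposed), n₀ᵢ = cᵢ+dᵢ (unexposed), nᵢ = n₁ᵢ+n₀ᵢ.
Stratum 1 (Site A): n₁ = 248, n₀ = 169, n = 417; a·n₀/n = 45·169/417 = 18.2374; c·n₁/n = 93·248/417 = 55.3094
Stratum 2 (Site B): n₁ = 330, n₀ = 260, n = 590; a·n₀/n = 179·260/590 = 78.8814; c·n₁/n = 115·330/590 = 64.3220
Stratum 3 (Site C): n₁ = 235, n₀ = 348, n = 583; a·n₀/n = 35·348/583 = 20.8919; c·n₁/n = 78·235/583 = 31.4408
RR_MH = (18.2374 + 78.8814 + 20.8919) / (55.3094 + 64.3220 + 31.4408) = 118.0107 / 151.0722 = 0.78115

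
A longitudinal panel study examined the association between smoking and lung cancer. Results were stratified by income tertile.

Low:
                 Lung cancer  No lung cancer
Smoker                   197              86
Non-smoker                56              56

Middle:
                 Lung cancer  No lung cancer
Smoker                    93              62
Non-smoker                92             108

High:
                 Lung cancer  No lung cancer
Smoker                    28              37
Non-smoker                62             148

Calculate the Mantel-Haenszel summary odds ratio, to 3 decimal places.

OR_MH = Σ(aᵢdᵢ/nᵢ) / Σ(bᵢcᵢ/nᵢ), where nᵢ is the stratum total.
Stratum 1 (Low): n = 395; a·d/n = 197·56/395 = 27.9291; b·c/n = 86·56/395 = 12.1924
Stratum 2 (Middle): n = 355; a·d/n = 93·108/355 = 28.2930; b·c/n = 62·92/355 = 16.0676
Stratum 3 (High): n = 275; a·d/n = 28·148/275 = 15.0691; b·c/n = 37·62/275 = 8.3418
OR_MH = (27.9291 + 28.2930 + 15.0691) / (12.1924 + 16.0676 + 8.3418) = 71.2912 / 36.6018 = 1.94775

1.948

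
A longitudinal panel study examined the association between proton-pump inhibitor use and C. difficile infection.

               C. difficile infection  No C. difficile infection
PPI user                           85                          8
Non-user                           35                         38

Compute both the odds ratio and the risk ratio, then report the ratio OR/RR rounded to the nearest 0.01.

6.05

Cells: a = 85, b = 8, c = 35, d = 38.
OR = (85·38)/(8·35) = 3230/280 = 11.53571
Risk in exposed = 85/93 = 0.91398; risk in unexposed = 35/73 = 0.47945; RR = 1.90630
OR/RR = 11.53571 / 1.90630 = 6.05137
The outcome is not rare, so the OR lies further from 1 than the RR.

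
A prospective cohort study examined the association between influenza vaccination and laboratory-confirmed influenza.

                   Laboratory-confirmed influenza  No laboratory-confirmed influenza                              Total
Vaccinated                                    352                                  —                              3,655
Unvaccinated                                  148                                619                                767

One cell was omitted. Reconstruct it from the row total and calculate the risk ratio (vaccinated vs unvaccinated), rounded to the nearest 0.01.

The missing cell is in the exposed row: 3655 − 352 = 3303.
So a = 352, b = 3303, c = 148, d = 619.
RR = [a/(a+b)] / [c/(c+d)] = (352/3655) / (148/767) = 0.09631/0.19296 = 0.49910

0.50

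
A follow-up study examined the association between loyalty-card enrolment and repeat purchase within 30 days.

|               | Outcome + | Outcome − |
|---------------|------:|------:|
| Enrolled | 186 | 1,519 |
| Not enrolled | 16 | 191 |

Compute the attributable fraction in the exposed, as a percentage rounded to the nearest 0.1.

Cells: a = 186, b = 1519, c = 16, d = 191.
Risk in exposed = 186/1705 = 0.10909; risk in unexposed = 16/207 = 0.07729.
RR = 0.10909/0.07729 = 1.41136
AR% = (RR − 1)/RR × 100 = (1.41136 − 1)/1.41136 × 100 = 29.1465%

29.1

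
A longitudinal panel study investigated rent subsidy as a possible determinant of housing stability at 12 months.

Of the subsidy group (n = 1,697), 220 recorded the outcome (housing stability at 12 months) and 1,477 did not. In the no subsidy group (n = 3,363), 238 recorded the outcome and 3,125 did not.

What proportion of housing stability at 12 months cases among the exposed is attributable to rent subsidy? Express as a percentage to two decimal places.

From the description: a = 220, b = 1477, c = 238, d = 3125.
Risk in exposed = 220/1697 = 0.12964; risk in unexposed = 238/3363 = 0.07077.
RR = 0.12964/0.07077 = 1.83185
AR% = (RR − 1)/RR × 100 = (1.83185 − 1)/1.83185 × 100 = 45.4105%

45.41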